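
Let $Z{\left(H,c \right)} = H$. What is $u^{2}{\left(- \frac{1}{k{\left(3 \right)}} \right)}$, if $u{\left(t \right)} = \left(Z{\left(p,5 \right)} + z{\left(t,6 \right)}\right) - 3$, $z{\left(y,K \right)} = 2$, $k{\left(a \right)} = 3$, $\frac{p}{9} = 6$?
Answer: $2809$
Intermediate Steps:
$p = 54$ ($p = 9 \cdot 6 = 54$)
$u{\left(t \right)} = 53$ ($u{\left(t \right)} = \left(54 + 2\right) - 3 = 56 - 3 = 53$)
$u^{2}{\left(- \frac{1}{k{\left(3 \right)}} \right)} = 53^{2} = 2809$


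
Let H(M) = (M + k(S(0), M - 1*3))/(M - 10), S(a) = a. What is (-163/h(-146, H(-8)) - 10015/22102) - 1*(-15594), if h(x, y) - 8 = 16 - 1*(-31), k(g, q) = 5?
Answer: 18952068889/1215610 ≈ 15591.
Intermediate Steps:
H(M) = (5 + M)/(-10 + M) (H(M) = (M + 5)/(M - 10) = (5 + M)/(-10 + M))
h(x, y) = 55 (h(x, y) = 8 + (16 - 1*(-31)) = 8 + (16 + 31) = 8 + 47 = 55)
(-163/h(-146, H(-8)) - 10015/22102) - 1*(-15594) = (-163/55 - 10015/22102) - 1*(-15594) = (-163*1/55 - 10015*1/22102) + 15594 = (-163/55 - 10015/22102) + 15594 = -4153451/1215610 + 15594 = 18952068889/1215610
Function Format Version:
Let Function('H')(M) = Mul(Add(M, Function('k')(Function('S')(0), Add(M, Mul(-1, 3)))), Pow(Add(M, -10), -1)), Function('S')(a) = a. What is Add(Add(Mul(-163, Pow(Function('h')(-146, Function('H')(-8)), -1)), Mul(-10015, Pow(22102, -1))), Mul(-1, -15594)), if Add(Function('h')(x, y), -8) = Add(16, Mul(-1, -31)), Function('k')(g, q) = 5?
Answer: Rational(18952068889, 1215610) ≈ 15591.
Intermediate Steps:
Function('H')(M) = Mul(Pow(Add(-10, M), -1), Add(5, M)) (Function('H')(M) = Mul(Add(M, 5), Pow(Add(M, -10), -1)) = Mul(Add(5, M), Pow(Add(-10, M), -1)) = Mul(Pow(Add(-10, M), -1), Add(5, M)))
Function('h')(x, y) = 55 (Function('h')(x, y) = Add(8, Add(16, Mul(-1, -31))) = Add(8, Add(16, 31)) = Add(8, 47) = 55)
Add(Add(Mul(-163, Pow(Function('h')(-146, Function('H')(-8)), -1)), Mul(-10015, Pow(22102, -1))), Mul(-1, -15594)) = Add(Add(Mul(-163, Pow(55, -1)), Mul(-10015, Pow(22102, -1))), Mul(-1, -15594)) = Add(Add(Mul(-163, Rational(1, 55)), Mul(-10015, Rational(1, 22102))), 15594) = Add(Add(Rational(-163, 55), Rational(-10015, 22102)), 15594) = Add(Rational(-4153451, 1215610), 15594) = Rational(18952068889, 1215610)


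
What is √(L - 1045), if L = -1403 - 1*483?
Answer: I*√2931 ≈ 54.139*I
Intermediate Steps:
L = -1886 (L = -1403 - 483 = -1886)
√(L - 1045) = √(-1886 - 1045) = √(-2931) = I*√2931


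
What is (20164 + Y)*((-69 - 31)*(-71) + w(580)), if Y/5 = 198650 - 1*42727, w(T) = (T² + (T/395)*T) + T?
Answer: 21793657838400/79 ≈ 2.7587e+11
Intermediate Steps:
w(T) = T + 396*T²/395 (w(T) = (T² + (T*(1/395))*T) + T = (T² + (T/395)*T) + T = (T² + T²/395) + T = 396*T²/395 + T = T + 396*T²/395)
Y = 779615 (Y = 5*(198650 - 1*42727) = 5*(198650 - 42727) = 5*155923 = 779615)
(20164 + Y)*((-69 - 31)*(-71) + w(580)) = (20164 + 779615)*((-69 - 31)*(-71) + (1/395)*580*(395 + 396*580)) = 799779*(-100*(-71) + (1/395)*580*(395 + 229680)) = 799779*(7100 + (1/395)*580*230075) = 799779*(7100 + 26688700/79) = 799779*(27249600/79) = 21793657838400/79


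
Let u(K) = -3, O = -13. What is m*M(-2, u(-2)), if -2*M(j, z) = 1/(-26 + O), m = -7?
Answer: -7/78 ≈ -0.089744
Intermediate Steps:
M(j, z) = 1/78 (M(j, z) = -1/(2*(-26 - 13)) = -½/(-39) = -½*(-1/39) = 1/78)
m*M(-2, u(-2)) = -7*1/78 = -7/78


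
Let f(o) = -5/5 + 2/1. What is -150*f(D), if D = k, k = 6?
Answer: -150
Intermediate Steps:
D = 6
f(o) = 1 (f(o) = -5*1/5 + 2*1 = -1 + 2 = 1)
-150*f(D) = -150*1 = -150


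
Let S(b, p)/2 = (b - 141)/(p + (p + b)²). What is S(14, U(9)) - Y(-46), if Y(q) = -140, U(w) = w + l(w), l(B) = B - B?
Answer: 37533/269 ≈ 139.53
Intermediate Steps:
l(B) = 0
U(w) = w (U(w) = w + 0 = w)
S(b, p) = 2*(-141 + b)/(p + (b + p)²) (S(b, p) = 2*((b - 141)/(p + (p + b)²)) = 2*((-141 + b)/(p + (b + p)²)) = 2*(-141 + b)/(p + (b + p)²))
S(14, U(9)) - Y(-46) = 2*(-141 + 14)/(9 + (14 + 9)²) - 1*(-140) = 2*(-127)/(9 + 23²) + 140 = 2*(-127)/(9 + 529) + 140 = 2*(-127)/538 + 140 = 2*(1/538)*(-127) + 140 = -127/269 + 140 = 37533/269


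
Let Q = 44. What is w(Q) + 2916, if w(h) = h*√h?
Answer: 2916 + 88*√11 ≈ 3207.9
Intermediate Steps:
w(h) = h^(3/2)
w(Q) + 2916 = 44^(3/2) + 2916 = 88*√11 + 2916 = 2916 + 88*√11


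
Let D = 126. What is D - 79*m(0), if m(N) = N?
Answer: 126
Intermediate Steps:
D - 79*m(0) = 126 - 79*0 = 126 + 0 = 126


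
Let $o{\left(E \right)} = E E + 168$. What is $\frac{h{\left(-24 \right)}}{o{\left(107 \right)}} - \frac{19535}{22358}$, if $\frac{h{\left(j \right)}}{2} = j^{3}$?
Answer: $- \frac{845092079}{259732886} \approx -3.2537$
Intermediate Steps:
$o{\left(E \right)} = 168 + E^{2}$ ($o{\left(E \right)} = E^{2} + 168 = 168 + E^{2}$)
$h{\left(j \right)} = 2 j^{3}$
$\frac{h{\left(-24 \right)}}{o{\left(107 \right)}} - \frac{19535}{22358} = \frac{2 \left(-24\right)^{3}}{168 + 107^{2}} - \frac{19535}{22358} = \frac{2 \left(-13824\right)}{168 + 11449} - \frac{19535}{22358} = - \frac{27648}{11617} - \frac{19535}{22358} = - \frac{845092079}{259732886}$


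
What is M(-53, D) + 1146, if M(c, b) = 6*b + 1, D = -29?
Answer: 973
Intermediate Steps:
M(c, b) = 1 + 6*b
M(-53, D) + 1146 = (1 + 6*(-29)) + 1146 = (1 - 174) + 1146 = -173 + 1146 = 973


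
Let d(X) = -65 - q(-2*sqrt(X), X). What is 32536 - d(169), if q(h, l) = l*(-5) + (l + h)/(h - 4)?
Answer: 952537/30 ≈ 31751.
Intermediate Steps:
q(h, l) = -5*l + (h + l)/(-4 + h)
d(X) = -65 - (-2*sqrt(X) + 10*X**(3/2) + 21*X)/(-4 - 2*sqrt(X)) (d(X) = -65 - (-2*sqrt(X) + 21*X - 5*(-2*sqrt(X))*X)/(-4 - 2*sqrt(X)) = -65 - (-2*sqrt(X) + 21*X + 10*X**(3/2))/(-4 - 2*sqrt(X)) = -65 - (-2*sqrt(X) + 10*X**(3/2) + 21*X)/(-4 - 2*sqrt(X)))
32536 - d(169) = 32536 - (-260 - 132*sqrt(169) + 10*169**(3/2) + 21*169)/(2*(2 + sqrt(169))) = 32536 - (-260 - 132*13 + 10*2197 + 3549)/(2*(2 + 13)) = 32536 - (-260 - 1716 + 21970 + 3549)/(2*15) = 32536 - 23543/(2*15) = 32536 - 1*23543/30 = 32536 - 23543/30 = 952537/30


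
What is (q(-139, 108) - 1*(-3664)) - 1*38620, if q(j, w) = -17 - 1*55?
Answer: -35028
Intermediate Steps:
q(j, w) = -72 (q(j, w) = -17 - 55 = -72)
(q(-139, 108) - 1*(-3664)) - 1*38620 = (-72 - 1*(-3664)) - 1*38620 = (-72 + 3664) - 38620 = 3592 - 38620 = -35028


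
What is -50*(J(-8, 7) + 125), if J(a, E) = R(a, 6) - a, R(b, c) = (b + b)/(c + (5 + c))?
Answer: -112250/17 ≈ -6602.9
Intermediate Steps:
R(b, c) = 2*b/(5 + 2*c) (R(b, c) = (2*b)/(5 + 2*c) = 2*b/(5 + 2*c))
J(a, E) = -15*a/17 (J(a, E) = 2*a/(5 + 2*6) - a = 2*a/(5 + 12) - a = 2*a/17 - a = -15*a/17)
-50*(J(-8, 7) + 125) = -50*(-15/17*(-8) + 125) = -50*(120/17 + 125) = -50*2245/17 = -112250/17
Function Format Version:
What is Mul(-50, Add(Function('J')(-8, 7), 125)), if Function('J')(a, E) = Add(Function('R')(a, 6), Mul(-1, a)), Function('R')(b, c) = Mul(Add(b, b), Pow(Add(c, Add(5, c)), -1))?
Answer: Rational(-112250, 17) ≈ -6602.9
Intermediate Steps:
Function('R')(b, c) = Mul(2, b, Pow(Add(5, Mul(2, c)), -1)) (Function('R')(b, c) = Mul(Mul(2, b), Pow(Add(5, Mul(2, c)), -1)) = Mul(2, b, Pow(Add(5, Mul(2, c)), -1)))
Function('J')(a, E) = Mul(Rational(-15, 17), a) (Function('J')(a, E) = Add(Mul(2, a, Pow(Add(5, Mul(2, 6)), -1)), Mul(-1, a)) = Add(Mul(2, a, Pow(Add(5, 12), -1)), Mul(-1, a)) = Add(Mul(2, a, Pow(17, -1)), Mul(-1, a)) = Add(Mul(2, a, Rational(1, 17)), Mul(-1, a)) = Add(Mul(Rational(2, 17), a), Mul(-1, a)) = Mul(Rational(-15, 17), a))
Mul(-50, Add(Function('J')(-8, 7), 125)) = Mul(-50, Add(Mul(Rational(-15, 17), -8), 125)) = Mul(-50, Add(Rational(120, 17), 125)) = Mul(-50, Rational(2245, 17)) = Rational(-112250, 17)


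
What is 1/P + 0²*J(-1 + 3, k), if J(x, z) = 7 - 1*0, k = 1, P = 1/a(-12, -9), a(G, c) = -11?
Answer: -11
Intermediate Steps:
P = -1/11 (P = 1/(-11) = -1/11 ≈ -0.090909)
J(x, z) = 7 (J(x, z) = 7 + 0 = 7)
1/P + 0²*J(-1 + 3, k) = 1/(-1/11) + 0²*7 = -11 + 0*7 = -11 + 0 = -11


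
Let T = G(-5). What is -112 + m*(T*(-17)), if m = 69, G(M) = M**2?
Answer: -29437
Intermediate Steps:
T = 25 (T = (-5)**2 = 25)
-112 + m*(T*(-17)) = -112 + 69*(25*(-17)) = -112 + 69*(-425) = -112 - 29325 = -29437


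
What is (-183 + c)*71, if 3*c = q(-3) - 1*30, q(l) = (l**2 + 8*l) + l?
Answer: -14129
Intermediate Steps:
q(l) = l**2 + 9*l
c = -16 (c = (-3*(9 - 3) - 1*30)/3 = (-3*6 - 30)/3 = (-18 - 30)/3 = (1/3)*(-48) = -16)
(-183 + c)*71 = (-183 - 16)*71 = -199*71 = -14129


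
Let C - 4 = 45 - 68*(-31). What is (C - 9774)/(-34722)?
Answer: 2539/11574 ≈ 0.21937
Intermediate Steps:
C = 2157 (C = 4 + (45 - 68*(-31)) = 4 + (45 + 2108) = 4 + 2153 = 2157)
(C - 9774)/(-34722) = (2157 - 9774)/(-34722) = -7617*(-1/34722) = 2539/11574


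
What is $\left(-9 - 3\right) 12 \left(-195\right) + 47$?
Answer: $28127$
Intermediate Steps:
$\left(-9 - 3\right) 12 \left(-195\right) + 47 = \left(-12\right) 12 \left(-195\right) + 47 = \left(-144\right) \left(-195\right) + 47 = 28080 + 47 = 28127$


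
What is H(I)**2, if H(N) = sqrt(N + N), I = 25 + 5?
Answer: 60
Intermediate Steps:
I = 30
H(N) = sqrt(2)*sqrt(N) (H(N) = sqrt(2*N) = sqrt(2)*sqrt(N))
H(I)**2 = (sqrt(2)*sqrt(30))**2 = (2*sqrt(15))**2 = 60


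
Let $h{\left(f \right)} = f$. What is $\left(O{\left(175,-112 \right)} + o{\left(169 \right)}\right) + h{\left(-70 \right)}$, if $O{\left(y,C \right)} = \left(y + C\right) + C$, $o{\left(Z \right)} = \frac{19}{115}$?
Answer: $- \frac{13666}{115} \approx -118.83$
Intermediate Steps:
$o{\left(Z \right)} = \frac{19}{115}$ ($o{\left(Z \right)} = 19 \cdot \frac{1}{115} = \frac{19}{115}$)
$O{\left(y,C \right)} = y + 2 C$ ($O{\left(y,C \right)} = \left(C + y\right) + C = y + 2 C$)
$\left(O{\left(175,-112 \right)} + o{\left(169 \right)}\right) + h{\left(-70 \right)} = \left(\left(175 + 2 \left(-112\right)\right) + \frac{19}{115}\right) - 70 = \left(\left(175 - 224\right) + \frac{19}{115}\right) - 70 = \left(-49 + \frac{19}{115}\right) - 70 = - \frac{5616}{115} - 70 = - \frac{13666}{115}$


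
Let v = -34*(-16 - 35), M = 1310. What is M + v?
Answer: 3044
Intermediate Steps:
v = 1734 (v = -34*(-51) = 1734)
M + v = 1310 + 1734 = 3044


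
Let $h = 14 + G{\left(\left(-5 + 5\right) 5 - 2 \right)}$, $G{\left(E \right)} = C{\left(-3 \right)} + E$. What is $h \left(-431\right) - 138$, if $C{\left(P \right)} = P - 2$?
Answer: $-3155$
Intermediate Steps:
$C{\left(P \right)} = -2 + P$ ($C{\left(P \right)} = P - 2 = -2 + P$)
$G{\left(E \right)} = -5 + E$ ($G{\left(E \right)} = \left(-2 - 3\right) + E = -5 + E$)
$h = 7$ ($h = 14 - \left(7 - \left(-5 + 5\right) 5\right) = 14 + \left(-5 + \left(0 \cdot 5 - 2\right)\right) = 14 + \left(-5 + \left(0 - 2\right)\right) = 14 - 7 = 7$)
$h \left(-431\right) - 138 = 7 \left(-431\right) - 138 = -3017 - 138 = -3155$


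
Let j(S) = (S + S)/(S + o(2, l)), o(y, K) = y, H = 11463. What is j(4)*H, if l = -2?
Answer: 15284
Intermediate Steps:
j(S) = 2*S/(2 + S) (j(S) = (S + S)/(S + 2) = (2*S)/(2 + S) = 2*S/(2 + S))
j(4)*H = (2*4/(2 + 4))*11463 = (2*4/6)*11463 = (2*4*(⅙))*11463 = (4/3)*11463 = 15284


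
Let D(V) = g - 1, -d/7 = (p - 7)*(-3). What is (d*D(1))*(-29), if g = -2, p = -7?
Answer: -25578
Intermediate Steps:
d = -294 (d = -7*(-7 - 7)*(-3) = -(-98)*(-3) = -7*42 = -294)
D(V) = -3 (D(V) = -2 - 1 = -3)
(d*D(1))*(-29) = -294*(-3)*(-29) = 882*(-29) = -25578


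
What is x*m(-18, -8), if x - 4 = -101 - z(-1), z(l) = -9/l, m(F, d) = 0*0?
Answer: 0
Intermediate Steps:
m(F, d) = 0
x = -106 (x = 4 + (-101 - (-9)/(-1)) = 4 + (-101 - (-9)*(-1)) = 4 + (-101 - 1*9) = 4 + (-101 - 9) = 4 - 110 = -106)
x*m(-18, -8) = -106*0 = 0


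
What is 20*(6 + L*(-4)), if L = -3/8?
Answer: 150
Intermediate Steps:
L = -3/8 (L = -3*1/8 = -3/8 ≈ -0.37500)
20*(6 + L*(-4)) = 20*(6 - 3/8*(-4)) = 20*(6 + 3/2) = 20*(15/2) = 150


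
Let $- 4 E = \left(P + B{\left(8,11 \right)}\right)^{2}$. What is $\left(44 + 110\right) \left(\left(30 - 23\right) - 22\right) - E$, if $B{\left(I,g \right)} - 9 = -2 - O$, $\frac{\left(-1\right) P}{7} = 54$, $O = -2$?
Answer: $\frac{126921}{4} \approx 31730.0$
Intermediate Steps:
$P = -378$ ($P = \left(-7\right) 54 = -378$)
$B{\left(I,g \right)} = 9$ ($B{\left(I,g \right)} = 9 - 0 = 9 + \left(-2 + 2\right) = 9 + 0 = 9$)
$E = - \frac{136161}{4}$ ($E = - \frac{\left(-378 + 9\right)^{2}}{4} = - \frac{\left(-369\right)^{2}}{4} = \left(- \frac{1}{4}\right) 136161 = - \frac{136161}{4} \approx -34040.0$)
$\left(44 + 110\right) \left(\left(30 - 23\right) - 22\right) - E = \left(44 + 110\right) \left(\left(30 - 23\right) - 22\right) - - \frac{136161}{4} = 154 \left(7 - 22\right) + \frac{136161}{4} = 154 \left(-15\right) + \frac{136161}{4} = -2310 + \frac{136161}{4} = \frac{126921}{4}$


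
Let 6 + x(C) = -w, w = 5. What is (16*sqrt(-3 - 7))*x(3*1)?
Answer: -176*I*sqrt(10) ≈ -556.56*I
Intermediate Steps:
x(C) = -11 (x(C) = -6 - 1*5 = -6 - 5 = -11)
(16*sqrt(-3 - 7))*x(3*1) = (16*sqrt(-3 - 7))*(-11) = (16*sqrt(-10))*(-11) = (16*(I*sqrt(10)))*(-11) = (16*I*sqrt(10))*(-11) = -176*I*sqrt(10)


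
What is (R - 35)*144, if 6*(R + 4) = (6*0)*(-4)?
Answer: -5616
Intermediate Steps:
R = -4 (R = -4 + ((6*0)*(-4))/6 = -4 + (0*(-4))/6 = -4 + (⅙)*0 = -4 + 0 = -4)
(R - 35)*144 = (-4 - 35)*144 = -39*144 = -5616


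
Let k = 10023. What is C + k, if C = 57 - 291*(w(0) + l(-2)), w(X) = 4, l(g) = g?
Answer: 9498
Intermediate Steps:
C = -525 (C = 57 - 291*(4 - 2) = 57 - 291*2 = 57 - 97*6 = 57 - 582 = -525)
C + k = -525 + 10023 = 9498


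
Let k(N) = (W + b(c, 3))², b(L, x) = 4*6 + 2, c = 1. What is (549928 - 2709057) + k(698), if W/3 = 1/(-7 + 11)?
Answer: -34534615/16 ≈ -2.1584e+6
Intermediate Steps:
b(L, x) = 26 (b(L, x) = 24 + 2 = 26)
W = ¾ (W = 3/(-7 + 11) = 3/4 = 3*(¼) = ¾ ≈ 0.75000)
k(N) = 11449/16 (k(N) = (¾ + 26)² = (107/4)² = 11449/16)
(549928 - 2709057) + k(698) = (549928 - 2709057) + 11449/16 = -2159129 + 11449/16 = -34534615/16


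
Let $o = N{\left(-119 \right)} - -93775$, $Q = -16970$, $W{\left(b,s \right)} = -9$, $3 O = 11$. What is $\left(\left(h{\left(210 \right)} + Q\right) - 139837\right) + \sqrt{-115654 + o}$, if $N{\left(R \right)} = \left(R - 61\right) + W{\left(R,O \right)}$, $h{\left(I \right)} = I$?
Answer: $-156597 + 6 i \sqrt{613} \approx -1.566 \cdot 10^{5} + 148.55 i$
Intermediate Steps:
$O = \frac{11}{3}$ ($O = \frac{1}{3} \cdot 11 = \frac{11}{3} \approx 3.6667$)
$N{\left(R \right)} = -70 + R$ ($N{\left(R \right)} = \left(R - 61\right) - 9 = \left(-61 + R\right) - 9 = -70 + R$)
$o = 93586$ ($o = \left(-70 - 119\right) - -93775 = -189 + 93775 = 93586$)
$\left(\left(h{\left(210 \right)} + Q\right) - 139837\right) + \sqrt{-115654 + o} = \left(\left(210 - 16970\right) - 139837\right) + \sqrt{-115654 + 93586} = \left(-16760 - 139837\right) + \sqrt{-22068} = -156597 + 6 i \sqrt{613}$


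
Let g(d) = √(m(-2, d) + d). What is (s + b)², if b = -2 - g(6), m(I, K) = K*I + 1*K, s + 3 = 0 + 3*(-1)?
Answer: 64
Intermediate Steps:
s = -6 (s = -3 + (0 + 3*(-1)) = -3 + (0 - 3) = -3 - 3 = -6)
m(I, K) = K + I*K (m(I, K) = I*K + K = K + I*K)
g(d) = 0 (g(d) = √(d*(1 - 2) + d) = √(d*(-1) + d) = √(-d + d) = √0 = 0)
b = -2 (b = -2 - 1*0 = -2 + 0 = -2)
(s + b)² = (-6 - 2)² = (-8)² = 64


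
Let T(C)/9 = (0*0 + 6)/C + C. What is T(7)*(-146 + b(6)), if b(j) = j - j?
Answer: -72270/7 ≈ -10324.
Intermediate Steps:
b(j) = 0
T(C) = 9*C + 54/C (T(C) = 9*((0*0 + 6)/C + C) = 9*((0 + 6)/C + C) = 9*(6/C + C) = 9*(C + 6/C) = 9*C + 54/C)
T(7)*(-146 + b(6)) = (9*7 + 54/7)*(-146 + 0) = (63 + 54*(⅐))*(-146) = (63 + 54/7)*(-146) = (495/7)*(-146) = -72270/7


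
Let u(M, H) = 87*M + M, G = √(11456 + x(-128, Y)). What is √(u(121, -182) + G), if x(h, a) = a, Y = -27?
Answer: √(10648 + √11429) ≈ 103.71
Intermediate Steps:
G = √11429 (G = √(11456 - 27) = √11429 ≈ 106.91)
u(M, H) = 88*M
√(u(121, -182) + G) = √(88*121 + √11429) = √(10648 + √11429)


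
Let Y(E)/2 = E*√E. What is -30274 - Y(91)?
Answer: -30274 - 182*√91 ≈ -32010.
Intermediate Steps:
Y(E) = 2*E^(3/2) (Y(E) = 2*(E*√E) = 2*E^(3/2))
-30274 - Y(91) = -30274 - 2*91^(3/2) = -30274 - 2*91*√91 = -30274 - 182*√91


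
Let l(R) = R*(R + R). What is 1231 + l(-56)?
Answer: 7503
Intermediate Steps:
l(R) = 2*R² (l(R) = R*(2*R) = 2*R²)
1231 + l(-56) = 1231 + 2*(-56)² = 1231 + 2*3136 = 1231 + 6272 = 7503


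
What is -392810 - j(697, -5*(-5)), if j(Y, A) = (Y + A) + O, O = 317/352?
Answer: -138523581/352 ≈ -3.9353e+5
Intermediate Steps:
O = 317/352 (O = 317*(1/352) = 317/352 ≈ 0.90057)
j(Y, A) = 317/352 + A + Y (j(Y, A) = (Y + A) + 317/352 = (A + Y) + 317/352 = 317/352 + A + Y)
-392810 - j(697, -5*(-5)) = -392810 - (317/352 - 5*(-5) + 697) = -392810 - (317/352 + 25 + 697) = -392810 - 1*254461/352 = -392810 - 254461/352 = -138523581/352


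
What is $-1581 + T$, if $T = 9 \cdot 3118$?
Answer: $26481$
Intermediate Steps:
$T = 28062$
$-1581 + T = -1581 + 28062 = 26481$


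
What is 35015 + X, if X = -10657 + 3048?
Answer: 27406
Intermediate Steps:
X = -7609
35015 + X = 35015 - 7609 = 27406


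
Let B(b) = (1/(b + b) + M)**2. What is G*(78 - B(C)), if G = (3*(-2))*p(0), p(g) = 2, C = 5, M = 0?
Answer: -23397/25 ≈ -935.88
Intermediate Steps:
B(b) = 1/(4*b**2) (B(b) = (1/(b + b) + 0)**2 = (1/(2*b) + 0)**2 = (1/(2*b))**2 = 1/(4*b**2))
G = -12 (G = (3*(-2))*2 = -6*2 = -12)
G*(78 - B(C)) = -12*(78 - 1/(4*5**2)) = -12*(78 - 1/(4*25)) = -12*(78 - 1*1/100) = -12*(78 - 1/100) = -12*7799/100 = -23397/25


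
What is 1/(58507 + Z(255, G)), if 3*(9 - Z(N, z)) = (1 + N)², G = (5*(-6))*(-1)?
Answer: 3/110012 ≈ 2.7270e-5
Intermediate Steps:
G = 30 (G = -30*(-1) = 30)
Z(N, z) = 9 - (1 + N)²/3
1/(58507 + Z(255, G)) = 1/(58507 + (9 - (1 + 255)²/3)) = 1/(58507 + (9 - ⅓*256²)) = 1/(58507 + (9 - ⅓*65536)) = 1/(58507 + (9 - 65536/3)) = 1/(58507 - 65509/3) = 1/(110012/3) = 3/110012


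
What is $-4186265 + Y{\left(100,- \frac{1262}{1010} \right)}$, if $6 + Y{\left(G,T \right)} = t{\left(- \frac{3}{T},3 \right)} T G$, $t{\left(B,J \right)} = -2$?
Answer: $- \frac{422788131}{101} \approx -4.186 \cdot 10^{6}$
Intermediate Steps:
$Y{\left(G,T \right)} = -6 - 2 G T$ ($Y{\left(G,T \right)} = -6 + - 2 T G = -6 - 2 G T$)
$-4186265 + Y{\left(100,- \frac{1262}{1010} \right)} = -4186265 - \left(6 + 200 \left(- \frac{1262}{1010}\right)\right) = -4186265 - \left(6 + 200 \left(\left(-1262\right) \frac{1}{1010}\right)\right) = -4186265 - \left(6 + 200 \left(- \frac{631}{505}\right)\right) = -4186265 + \left(-6 + \frac{25240}{101}\right) = -4186265 + \frac{24634}{101} = - \frac{422788131}{101}$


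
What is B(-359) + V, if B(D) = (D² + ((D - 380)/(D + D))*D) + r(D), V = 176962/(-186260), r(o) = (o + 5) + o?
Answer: 5950892912/46565 ≈ 1.2780e+5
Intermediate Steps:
r(o) = 5 + 2*o (r(o) = (5 + o) + o = 5 + 2*o)
V = -88481/93130 (V = 176962*(-1/186260) = -88481/93130 ≈ -0.95008)
B(D) = -185 + D² + 5*D/2 (B(D) = (D² + ((D - 380)/(D + D))*D) + (5 + 2*D) = (D² + ((-380 + D)/((2*D)))*D) + (5 + 2*D) = (D² + ((-380 + D)*(1/(2*D)))*D) + (5 + 2*D) = (D² + ((-380 + D)/(2*D))*D) + (5 + 2*D) = (D² + (-190 + D/2)) + (5 + 2*D) = (-190 + D² + D/2) + (5 + 2*D) = -185 + D² + 5*D/2)
B(-359) + V = (-185 + (-359)² + (5/2)*(-359)) - 88481/93130 = (-185 + 128881 - 1795/2) - 88481/93130 = 255597/2 - 88481/93130 = 5950892912/46565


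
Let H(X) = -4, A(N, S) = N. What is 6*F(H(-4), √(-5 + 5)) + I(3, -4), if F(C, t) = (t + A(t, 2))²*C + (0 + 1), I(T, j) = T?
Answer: 9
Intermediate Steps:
F(C, t) = 1 + 4*C*t² (F(C, t) = (t + t)²*C + (0 + 1) = (2*t)²*C + 1 = (4*t²)*C + 1 = 4*C*t² + 1 = 1 + 4*C*t²)
6*F(H(-4), √(-5 + 5)) + I(3, -4) = 6*(1 + 4*(-4)*(√(-5 + 5))²) + 3 = 6*(1 + 4*(-4)*(√0)²) + 3 = 6*(1 + 4*(-4)*0²) + 3 = 6*(1 + 4*(-4)*0) + 3 = 6*(1 + 0) + 3 = 6*1 + 3 = 6 + 3 = 9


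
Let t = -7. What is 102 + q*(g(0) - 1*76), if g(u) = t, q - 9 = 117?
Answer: -10356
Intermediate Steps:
q = 126 (q = 9 + 117 = 126)
g(u) = -7
102 + q*(g(0) - 1*76) = 102 + 126*(-7 - 1*76) = 102 + 126*(-7 - 76) = 102 + 126*(-83) = 102 - 10458 = -10356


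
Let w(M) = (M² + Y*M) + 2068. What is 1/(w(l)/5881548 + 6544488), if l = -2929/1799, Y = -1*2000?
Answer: 6345015942916/41524880703969113111 ≈ 1.5280e-7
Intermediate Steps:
Y = -2000
l = -2929/1799 (l = -2929*1/1799 = -2929/1799 ≈ -1.6281)
w(M) = 2068 + M² - 2000*M (w(M) = (M² - 2000*M) + 2068 = 2068 + M² - 2000*M)
1/(w(l)/5881548 + 6544488) = 1/((2068 + (-2929/1799)² - 2000*(-2929/1799))/5881548 + 6544488) = 1/((2068 + 8579041/3236401 + 5858000/1799)*(1/5881548) + 6544488) = 1/((17239998309/3236401)*(1/5881548) + 6544488) = 1/(5746666103/6345015942916 + 6544488) = 1/(41524880703969113111/6345015942916) = 6345015942916/41524880703969113111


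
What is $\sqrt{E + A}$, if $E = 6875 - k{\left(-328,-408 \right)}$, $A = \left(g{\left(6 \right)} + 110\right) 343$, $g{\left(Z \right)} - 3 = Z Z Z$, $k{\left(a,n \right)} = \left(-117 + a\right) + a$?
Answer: $\sqrt{120495} \approx 347.12$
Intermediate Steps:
$k{\left(a,n \right)} = -117 + 2 a$
$g{\left(Z \right)} = 3 + Z^{3}$ ($g{\left(Z \right)} = 3 + Z Z Z = 3 + Z^{2} Z = 3 + Z^{3}$)
$A = 112847$ ($A = \left(\left(3 + 6^{3}\right) + 110\right) 343 = \left(\left(3 + 216\right) + 110\right) 343 = \left(219 + 110\right) 343 = 329 \cdot 343 = 112847$)
$E = 7648$ ($E = 6875 - \left(-117 + 2 \left(-328\right)\right) = 6875 - \left(-117 - 656\right) = 6875 - -773 = 6875 + 773 = 7648$)
$\sqrt{E + A} = \sqrt{7648 + 112847} = \sqrt{120495}$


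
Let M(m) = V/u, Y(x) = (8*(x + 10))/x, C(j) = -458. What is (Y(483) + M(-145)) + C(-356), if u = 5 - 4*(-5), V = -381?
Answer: -5615773/12075 ≈ -465.07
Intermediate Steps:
u = 25 (u = 5 + 20 = 25)
Y(x) = (80 + 8*x)/x (Y(x) = (8*(10 + x))/x = (80 + 8*x)/x)
M(m) = -381/25
(Y(483) + M(-145)) + C(-356) = ((8 + 80/483) - 381/25) - 458 = (3944/483 - 381/25) - 458 = -85423/12075 - 458 = -5615773/12075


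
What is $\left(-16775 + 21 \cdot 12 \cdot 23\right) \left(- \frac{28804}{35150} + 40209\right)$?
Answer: $- \frac{408337193093}{925} \approx -4.4145 \cdot 10^{8}$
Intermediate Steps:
$\left(-16775 + 21 \cdot 12 \cdot 23\right) \left(- \frac{28804}{35150} + 40209\right) = \left(-16775 + 252 \cdot 23\right) \left(\left(-28804\right) \frac{1}{35150} + 40209\right) = \left(-16775 + 5796\right) \left(- \frac{758}{925} + 40209\right) = \left(-10979\right) \frac{37192567}{925} = - \frac{408337193093}{925}$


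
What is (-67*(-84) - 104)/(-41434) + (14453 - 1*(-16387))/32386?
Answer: 274731074/335470381 ≈ 0.81894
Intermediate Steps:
(-67*(-84) - 104)/(-41434) + (14453 - 1*(-16387))/32386 = (5628 - 104)*(-1/41434) + (14453 + 16387)*(1/32386) = 5524*(-1/41434) + 30840*(1/32386) = -2762/20717 + 15420/16193 = 274731074/335470381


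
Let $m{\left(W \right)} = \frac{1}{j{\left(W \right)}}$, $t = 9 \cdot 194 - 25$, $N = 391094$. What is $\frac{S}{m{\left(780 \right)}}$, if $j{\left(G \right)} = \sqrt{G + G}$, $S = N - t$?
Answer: $778746 \sqrt{390} \approx 1.5379 \cdot 10^{7}$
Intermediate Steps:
$t = 1721$ ($t = 1746 - 25 = 1721$)
$S = 389373$ ($S = 391094 - 1721 = 389373$)
$j{\left(G \right)} = \sqrt{2} \sqrt{G}$ ($j{\left(G \right)} = \sqrt{2 G} = \sqrt{2} \sqrt{G}$)
$m{\left(W \right)} = \frac{\sqrt{2}}{2 \sqrt{W}}$ ($m{\left(W \right)} = \frac{1}{\sqrt{2} \sqrt{W}} = \frac{\sqrt{2}}{2 \sqrt{W}}$)
$\frac{S}{m{\left(780 \right)}} = \frac{389373}{\frac{1}{2} \sqrt{2} \frac{1}{\sqrt{780}}} = \frac{389373}{\frac{1}{2} \sqrt{2} \frac{\sqrt{195}}{390}} = \frac{389373}{\frac{1}{780} \sqrt{390}} = 389373 \cdot 2 \sqrt{390} = 778746 \sqrt{390}$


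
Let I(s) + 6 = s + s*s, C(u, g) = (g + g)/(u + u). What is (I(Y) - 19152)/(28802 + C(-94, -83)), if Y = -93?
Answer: -996588/2707471 ≈ -0.36809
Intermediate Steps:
C(u, g) = g/u (C(u, g) = (2*g)/((2*u)) = (2*g)*(1/(2*u)) = g/u)
I(s) = -6 + s + s² (I(s) = -6 + (s + s*s) = -6 + (s + s²) = -6 + s + s²)
(I(Y) - 19152)/(28802 + C(-94, -83)) = ((-6 - 93 + (-93)²) - 19152)/(28802 - 83/(-94)) = ((-6 - 93 + 8649) - 19152)/(28802 - 83*(-1/94)) = (8550 - 19152)/(28802 + 83/94) = -10602/2707471/94 = -10602*94/2707471 = -996588/2707471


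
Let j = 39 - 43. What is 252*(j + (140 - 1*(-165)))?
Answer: 75852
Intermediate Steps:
j = -4
252*(j + (140 - 1*(-165))) = 252*(-4 + (140 - 1*(-165))) = 252*(-4 + (140 + 165)) = 252*(-4 + 305) = 252*301 = 75852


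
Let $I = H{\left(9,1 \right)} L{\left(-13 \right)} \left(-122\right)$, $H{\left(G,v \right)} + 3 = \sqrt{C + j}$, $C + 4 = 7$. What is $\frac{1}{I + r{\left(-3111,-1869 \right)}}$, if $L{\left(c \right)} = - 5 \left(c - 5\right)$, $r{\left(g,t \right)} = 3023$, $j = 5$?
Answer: $\frac{35963}{328854169} + \frac{21960 \sqrt{2}}{328854169} \approx 0.0002038$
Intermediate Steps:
$C = 3$ ($C = -4 + 7 = 3$)
$L{\left(c \right)} = 25 - 5 c$ ($L{\left(c \right)} = - 5 \left(-5 + c\right) = 25 - 5 c$)
$H{\left(G,v \right)} = -3 + 2 \sqrt{2}$ ($H{\left(G,v \right)} = -3 + \sqrt{3 + 5} = -3 + \sqrt{8} = -3 + 2 \sqrt{2}$)
$I = 32940 - 21960 \sqrt{2}$ ($I = \left(-3 + 2 \sqrt{2}\right) \left(25 - -65\right) \left(-122\right) = \left(-3 + 2 \sqrt{2}\right) \left(25 + 65\right) \left(-122\right) = \left(-3 + 2 \sqrt{2}\right) 90 \left(-122\right) = \left(-270 + 180 \sqrt{2}\right) \left(-122\right) = 32940 - 21960 \sqrt{2} \approx 1883.9$)
$\frac{1}{I + r{\left(-3111,-1869 \right)}} = \frac{1}{\left(32940 - 21960 \sqrt{2}\right) + 3023} = \frac{1}{35963 - 21960 \sqrt{2}}$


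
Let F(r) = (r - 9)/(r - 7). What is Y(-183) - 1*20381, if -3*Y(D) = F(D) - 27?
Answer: -1935372/95 ≈ -20372.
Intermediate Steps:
F(r) = (-9 + r)/(-7 + r)
Y(D) = 9 - (-9 + D)/(3*(-7 + D)) (Y(D) = -((-9 + D)/(-7 + D) - 27)/3 = -(-27 + (-9 + D)/(-7 + D))/3 = 9 - (-9 + D)/(3*(-7 + D)))
Y(-183) - 1*20381 = 2*(-90 + 13*(-183))/(3*(-7 - 183)) - 1*20381 = (2/3)*(-90 - 2379)/(-190) - 20381 = (2/3)*(-1/190)*(-2469) - 20381 = 823/95 - 20381 = -1935372/95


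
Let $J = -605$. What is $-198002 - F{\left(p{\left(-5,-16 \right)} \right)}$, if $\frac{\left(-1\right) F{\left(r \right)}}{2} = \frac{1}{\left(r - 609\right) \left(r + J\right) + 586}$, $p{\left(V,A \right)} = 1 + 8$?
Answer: $- \frac{35460772185}{179093} \approx -1.98 \cdot 10^{5}$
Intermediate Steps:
$p{\left(V,A \right)} = 9$
$F{\left(r \right)} = - \frac{2}{586 + \left(-609 + r\right) \left(-605 + r\right)}$ ($F{\left(r \right)} = - \frac{2}{\left(r - 609\right) \left(r - 605\right) + 586} = - \frac{2}{\left(-609 + r\right) \left(-605 + r\right) + 586} = - \frac{2}{586 + \left(-609 + r\right) \left(-605 + r\right)}$)
$-198002 - F{\left(p{\left(-5,-16 \right)} \right)} = -198002 - - \frac{2}{369031 + 9^{2} - 10926} = -198002 - - \frac{2}{369031 + 81 - 10926} = -198002 - - \frac{2}{358186} = -198002 - \left(-2\right) \frac{1}{358186} = -198002 - - \frac{1}{179093} = -198002 + \frac{1}{179093} = - \frac{35460772185}{179093}$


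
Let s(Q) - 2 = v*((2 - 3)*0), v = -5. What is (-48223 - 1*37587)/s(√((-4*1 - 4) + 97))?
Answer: -42905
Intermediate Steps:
s(Q) = 2 (s(Q) = 2 - 5*(2 - 3)*0 = 2 - (-5)*0 = 2 - 5*0 = 2 + 0 = 2)
(-48223 - 1*37587)/s(√((-4*1 - 4) + 97)) = (-48223 - 1*37587)/2 = (-48223 - 37587)*(½) = -85810*½ = -42905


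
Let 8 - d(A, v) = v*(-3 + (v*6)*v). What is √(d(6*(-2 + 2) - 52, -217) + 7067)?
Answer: √61316302 ≈ 7830.5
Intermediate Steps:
d(A, v) = 8 - v*(-3 + 6*v²) (d(A, v) = 8 - v*(-3 + (v*6)*v) = 8 - v*(-3 + (6*v)*v) = 8 - v*(-3 + 6*v²))
√(d(6*(-2 + 2) - 52, -217) + 7067) = √((8 - 6*(-217)³ + 3*(-217)) + 7067) = √((8 - 6*(-10218313) - 651) + 7067) = √((8 + 61309878 - 651) + 7067) = √(61309235 + 7067) = √61316302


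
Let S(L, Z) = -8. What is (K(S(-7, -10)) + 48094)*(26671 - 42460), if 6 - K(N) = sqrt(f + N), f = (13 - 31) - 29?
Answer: -759450900 + 15789*I*sqrt(55) ≈ -7.5945e+8 + 1.1709e+5*I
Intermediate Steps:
f = -47 (f = -18 - 29 = -47)
K(N) = 6 - sqrt(-47 + N)
(K(S(-7, -10)) + 48094)*(26671 - 42460) = ((6 - sqrt(-47 - 8)) + 48094)*(26671 - 42460) = ((6 - sqrt(-55)) + 48094)*(-15789) = ((6 - I*sqrt(55)) + 48094)*(-15789) = (48100 - I*sqrt(55))*(-15789) = -759450900 + 15789*I*sqrt(55)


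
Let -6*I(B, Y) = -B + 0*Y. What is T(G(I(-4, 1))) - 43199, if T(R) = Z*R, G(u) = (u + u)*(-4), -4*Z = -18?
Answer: -43175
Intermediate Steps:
Z = 9/2 (Z = -1/4*(-18) = 9/2 ≈ 4.5000)
I(B, Y) = B/6 (I(B, Y) = -(-B + 0*Y)/6 = -(-B + 0)/6 = -(-1)*B/6 = B/6)
G(u) = -8*u (G(u) = (2*u)*(-4) = -8*u)
T(R) = 9*R/2
T(G(I(-4, 1))) - 43199 = 9*(-4*(-4)/3)/2 - 43199 = 9*(-8*(-2/3))/2 - 43199 = (9/2)*(16/3) - 43199 = 24 - 43199 = -43175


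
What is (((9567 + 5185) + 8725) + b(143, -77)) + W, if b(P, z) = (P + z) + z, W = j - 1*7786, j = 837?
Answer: 16517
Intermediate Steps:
W = -6949 (W = 837 - 1*7786 = 837 - 7786 = -6949)
b(P, z) = P + 2*z
(((9567 + 5185) + 8725) + b(143, -77)) + W = (((9567 + 5185) + 8725) + (143 + 2*(-77))) - 6949 = ((14752 + 8725) + (143 - 154)) - 6949 = (23477 - 11) - 6949 = 23466 - 6949 = 16517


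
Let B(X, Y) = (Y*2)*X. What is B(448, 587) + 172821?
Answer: 698773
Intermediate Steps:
B(X, Y) = 2*X*Y (B(X, Y) = (2*Y)*X = 2*X*Y)
B(448, 587) + 172821 = 2*448*587 + 172821 = 525952 + 172821 = 698773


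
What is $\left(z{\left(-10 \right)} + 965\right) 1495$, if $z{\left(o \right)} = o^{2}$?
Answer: $1592175$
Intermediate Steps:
$\left(z{\left(-10 \right)} + 965\right) 1495 = \left(\left(-10\right)^{2} + 965\right) 1495 = \left(100 + 965\right) 1495 = 1065 \cdot 1495 = 1592175$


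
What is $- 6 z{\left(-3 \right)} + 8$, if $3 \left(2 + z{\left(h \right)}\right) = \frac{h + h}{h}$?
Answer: $16$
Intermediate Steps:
$z{\left(h \right)} = - \frac{4}{3}$ ($z{\left(h \right)} = -2 + \frac{\left(h + h\right) \frac{1}{h}}{3} = -2 + \frac{2 h \frac{1}{h}}{3} = -2 + \frac{1}{3} \cdot 2 = -2 + \frac{2}{3} = - \frac{4}{3}$)
$- 6 z{\left(-3 \right)} + 8 = \left(-6\right) \left(- \frac{4}{3}\right) + 8 = 8 + 8 = 16$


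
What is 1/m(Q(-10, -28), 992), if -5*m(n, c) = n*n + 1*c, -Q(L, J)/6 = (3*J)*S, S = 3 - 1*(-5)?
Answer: -5/16258016 ≈ -3.0754e-7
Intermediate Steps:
S = 8 (S = 3 + 5 = 8)
Q(L, J) = -144*J (Q(L, J) = -6*3*J*8 = -144*J)
m(n, c) = -c/5 - n²/5 (m(n, c) = -(n*n + 1*c)/5 = -(n² + c)/5 = -(c + n²)/5 = -c/5 - n²/5)
1/m(Q(-10, -28), 992) = 1/(-⅕*992 - (-144*(-28))²/5) = 1/(-992/5 - ⅕*4032²) = 1/(-992/5 - ⅕*16257024) = 1/(-992/5 - 16257024/5) = 1/(-16258016/5) = -5/16258016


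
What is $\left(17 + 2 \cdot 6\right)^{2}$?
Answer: $841$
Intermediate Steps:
$\left(17 + 2 \cdot 6\right)^{2} = \left(17 + 12\right)^{2} = 29^{2} = 841$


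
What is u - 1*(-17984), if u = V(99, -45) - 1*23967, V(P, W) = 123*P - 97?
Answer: 6097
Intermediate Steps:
V(P, W) = -97 + 123*P
u = -11887 (u = (-97 + 123*99) - 1*23967 = (-97 + 12177) - 23967 = 12080 - 23967 = -11887)
u - 1*(-17984) = -11887 - 1*(-17984) = -11887 + 17984 = 6097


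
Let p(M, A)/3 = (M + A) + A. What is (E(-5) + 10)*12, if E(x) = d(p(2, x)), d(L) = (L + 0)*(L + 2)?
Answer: 6456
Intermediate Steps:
p(M, A) = 3*M + 6*A (p(M, A) = 3*((M + A) + A) = 3*((A + M) + A) = 3*(M + 2*A) = 3*M + 6*A)
d(L) = L*(2 + L)
E(x) = (6 + 6*x)*(8 + 6*x) (E(x) = (3*2 + 6*x)*(2 + (3*2 + 6*x)) = (6 + 6*x)*(2 + (6 + 6*x)) = (6 + 6*x)*(8 + 6*x))
(E(-5) + 10)*12 = (12*(1 - 5)*(4 + 3*(-5)) + 10)*12 = (12*(-4)*(4 - 15) + 10)*12 = (12*(-4)*(-11) + 10)*12 = (528 + 10)*12 = 538*12 = 6456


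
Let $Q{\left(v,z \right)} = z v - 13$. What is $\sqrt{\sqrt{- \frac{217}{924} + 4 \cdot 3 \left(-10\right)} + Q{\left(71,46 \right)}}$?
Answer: $\frac{\sqrt{14170068 + 66 i \sqrt{523743}}}{66} \approx 57.035 + 0.096126 i$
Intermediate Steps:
$Q{\left(v,z \right)} = -13 + v z$ ($Q{\left(v,z \right)} = v z - 13 = -13 + v z$)
$\sqrt{\sqrt{- \frac{217}{924} + 4 \cdot 3 \left(-10\right)} + Q{\left(71,46 \right)}} = \sqrt{\sqrt{- \frac{217}{924} + 4 \cdot 3 \left(-10\right)} + \left(-13 + 71 \cdot 46\right)} = \sqrt{\sqrt{\left(-217\right) \frac{1}{924} + 12 \left(-10\right)} + \left(-13 + 3266\right)} = \sqrt{\sqrt{- \frac{31}{132} - 120} + 3253} = \sqrt{\sqrt{- \frac{15871}{132}} + 3253} = \sqrt{\frac{i \sqrt{523743}}{66} + 3253} = \sqrt{3253 + \frac{i \sqrt{523743}}{66}}$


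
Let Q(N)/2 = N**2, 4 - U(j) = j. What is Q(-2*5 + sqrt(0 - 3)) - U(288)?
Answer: 478 - 40*I*sqrt(3) ≈ 478.0 - 69.282*I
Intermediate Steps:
U(j) = 4 - j
Q(N) = 2*N**2
Q(-2*5 + sqrt(0 - 3)) - U(288) = 2*(-2*5 + sqrt(0 - 3))**2 - (4 - 1*288) = 2*(-10 + sqrt(-3))**2 - (4 - 288) = 2*(-10 + I*sqrt(3))**2 - 1*(-284) = 2*(-10 + I*sqrt(3))**2 + 284 = 284 + 2*(-10 + I*sqrt(3))**2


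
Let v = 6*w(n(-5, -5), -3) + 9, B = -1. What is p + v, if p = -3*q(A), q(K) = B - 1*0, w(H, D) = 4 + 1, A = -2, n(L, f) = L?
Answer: 42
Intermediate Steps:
w(H, D) = 5
q(K) = -1 (q(K) = -1 - 1*0 = -1 + 0 = -1)
v = 39 (v = 6*5 + 9 = 30 + 9 = 39)
p = 3 (p = -3*(-1) = 3)
p + v = 3 + 39 = 42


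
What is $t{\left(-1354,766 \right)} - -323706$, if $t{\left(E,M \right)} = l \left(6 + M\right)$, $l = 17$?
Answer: $336830$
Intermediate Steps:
$t{\left(E,M \right)} = 102 + 17 M$ ($t{\left(E,M \right)} = 17 \left(6 + M\right) = 102 + 17 M$)
$t{\left(-1354,766 \right)} - -323706 = \left(102 + 17 \cdot 766\right) - -323706 = \left(102 + 13022\right) + \left(-2070509 + 2394215\right) = 13124 + 323706 = 336830$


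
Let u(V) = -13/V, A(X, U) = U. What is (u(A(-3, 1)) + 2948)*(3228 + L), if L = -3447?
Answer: -642765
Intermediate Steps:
(u(A(-3, 1)) + 2948)*(3228 + L) = (-13/1 + 2948)*(3228 - 3447) = (-13*1 + 2948)*(-219) = (-13 + 2948)*(-219) = 2935*(-219) = -642765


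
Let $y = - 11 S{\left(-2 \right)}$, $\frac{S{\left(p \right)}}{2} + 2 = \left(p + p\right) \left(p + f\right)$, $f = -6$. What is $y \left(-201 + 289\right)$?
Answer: $-58080$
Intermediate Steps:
$S{\left(p \right)} = -4 + 4 p \left(-6 + p\right)$ ($S{\left(p \right)} = -4 + 2 \left(p + p\right) \left(p - 6\right) = -4 + 2 \cdot 2 p \left(-6 + p\right) = -4 + 4 p \left(-6 + p\right)$)
$y = -660$ ($y = - 11 \left(-4 - -48 + 4 \left(-2\right)^{2}\right) = - 11 \left(-4 + 48 + 4 \cdot 4\right) = - 11 \left(-4 + 48 + 16\right) = \left(-11\right) 60 = -660$)
$y \left(-201 + 289\right) = - 660 \left(-201 + 289\right) = \left(-660\right) 88 = -58080$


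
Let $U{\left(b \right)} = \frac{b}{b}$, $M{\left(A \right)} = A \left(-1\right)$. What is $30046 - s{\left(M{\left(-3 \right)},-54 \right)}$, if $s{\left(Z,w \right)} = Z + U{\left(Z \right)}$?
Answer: $30042$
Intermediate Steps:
$M{\left(A \right)} = - A$
$U{\left(b \right)} = 1$
$s{\left(Z,w \right)} = 1 + Z$ ($s{\left(Z,w \right)} = Z + 1 = 1 + Z$)
$30046 - s{\left(M{\left(-3 \right)},-54 \right)} = 30046 - \left(1 - -3\right) = 30046 - \left(1 + 3\right) = 30046 - 4 = 30042$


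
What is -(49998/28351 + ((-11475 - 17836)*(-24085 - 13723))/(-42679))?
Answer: 31416168990446/1209992329 ≈ 25964.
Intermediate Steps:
-(49998/28351 + ((-11475 - 17836)*(-24085 - 13723))/(-42679)) = -(49998*(1/28351) - 29311*(-37808)*(-1/42679)) = -(49998/28351 + 1108190288*(-1/42679)) = -(49998/28351 - 1108190288/42679) = -1*(-31416168990446/1209992329) = 31416168990446/1209992329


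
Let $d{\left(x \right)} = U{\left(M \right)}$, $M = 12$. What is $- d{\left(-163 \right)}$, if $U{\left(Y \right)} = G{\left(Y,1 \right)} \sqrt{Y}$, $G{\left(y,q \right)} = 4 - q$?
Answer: $- 6 \sqrt{3} \approx -10.392$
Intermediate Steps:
$U{\left(Y \right)} = 3 \sqrt{Y}$ ($U{\left(Y \right)} = \left(4 - 1\right) \sqrt{Y} = 3 \sqrt{Y}$)
$d{\left(x \right)} = 6 \sqrt{3}$ ($d{\left(x \right)} = 3 \sqrt{12} = 3 \cdot 2 \sqrt{3} = 6 \sqrt{3}$)
$- d{\left(-163 \right)} = - 6 \sqrt{3}$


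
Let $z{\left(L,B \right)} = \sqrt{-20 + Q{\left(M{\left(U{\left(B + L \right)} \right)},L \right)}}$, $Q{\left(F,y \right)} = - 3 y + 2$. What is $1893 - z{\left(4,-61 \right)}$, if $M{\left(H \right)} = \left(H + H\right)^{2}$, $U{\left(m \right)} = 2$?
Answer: $1893 - i \sqrt{30} \approx 1893.0 - 5.4772 i$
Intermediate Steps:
$M{\left(H \right)} = 4 H^{2}$ ($M{\left(H \right)} = \left(2 H\right)^{2} = 4 H^{2}$)
$Q{\left(F,y \right)} = 2 - 3 y$
$z{\left(L,B \right)} = \sqrt{-18 - 3 L}$ ($z{\left(L,B \right)} = \sqrt{-20 - \left(-2 + 3 L\right)} = \sqrt{-18 - 3 L}$)
$1893 - z{\left(4,-61 \right)} = 1893 - \sqrt{-18 - 12} = 1893 - \sqrt{-30} = 1893 - i \sqrt{30}$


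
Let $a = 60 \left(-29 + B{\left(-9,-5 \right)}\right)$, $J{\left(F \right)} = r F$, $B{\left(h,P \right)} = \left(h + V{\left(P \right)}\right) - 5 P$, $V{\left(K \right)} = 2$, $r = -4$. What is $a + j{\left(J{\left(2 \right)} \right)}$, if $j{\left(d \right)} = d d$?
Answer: $-596$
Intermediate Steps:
$B{\left(h,P \right)} = 2 + h - 5 P$ ($B{\left(h,P \right)} = \left(h + 2\right) - 5 P = \left(2 + h\right) - 5 P = 2 + h - 5 P$)
$J{\left(F \right)} = - 4 F$
$j{\left(d \right)} = d^{2}$
$a = -660$ ($a = 60 \left(-29 - -18\right) = 60 \left(-29 + \left(2 - 9 + 25\right)\right) = 60 \left(-29 + 18\right) = 60 \left(-11\right) = -660$)
$a + j{\left(J{\left(2 \right)} \right)} = -660 + \left(\left(-4\right) 2\right)^{2} = -660 + \left(-8\right)^{2} = -660 + 64 = -596$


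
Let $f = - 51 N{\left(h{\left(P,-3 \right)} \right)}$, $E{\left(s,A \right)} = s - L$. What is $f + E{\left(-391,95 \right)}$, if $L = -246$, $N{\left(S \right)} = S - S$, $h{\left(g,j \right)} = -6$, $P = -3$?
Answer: $-145$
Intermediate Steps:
$N{\left(S \right)} = 0$
$E{\left(s,A \right)} = 246 + s$ ($E{\left(s,A \right)} = s - -246 = s + 246 = 246 + s$)
$f = 0$ ($f = \left(-51\right) 0 = 0$)
$f + E{\left(-391,95 \right)} = 0 + \left(246 - 391\right) = 0 - 145 = -145$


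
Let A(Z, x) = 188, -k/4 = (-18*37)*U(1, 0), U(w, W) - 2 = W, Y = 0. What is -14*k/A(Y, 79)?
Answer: -18648/47 ≈ -396.77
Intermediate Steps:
U(w, W) = 2 + W
k = 5328 (k = -4*(-18*37)*(2 + 0) = -(-2664)*2 = -4*(-1332) = 5328)
-14*k/A(Y, 79) = -74592/188 = -14*1332/47 = -18648/47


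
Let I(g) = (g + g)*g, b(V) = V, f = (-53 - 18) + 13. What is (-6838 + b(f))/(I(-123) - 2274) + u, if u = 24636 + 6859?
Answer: 55084324/1749 ≈ 31495.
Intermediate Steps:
f = -58 (f = -71 + 13 = -58)
I(g) = 2*g² (I(g) = (2*g)*g = 2*g²)
u = 31495
(-6838 + b(f))/(I(-123) - 2274) + u = (-6838 - 58)/(2*(-123)² - 2274) + 31495 = -6896/(2*15129 - 2274) + 31495 = -6896/(30258 - 2274) + 31495 = -6896/27984 + 31495 = -6896*1/27984 + 31495 = -431/1749 + 31495 = 55084324/1749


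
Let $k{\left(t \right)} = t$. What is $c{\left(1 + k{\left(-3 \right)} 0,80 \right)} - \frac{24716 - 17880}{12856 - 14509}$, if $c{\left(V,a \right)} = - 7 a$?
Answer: $- \frac{918844}{1653} \approx -555.86$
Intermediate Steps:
$c{\left(1 + k{\left(-3 \right)} 0,80 \right)} - \frac{24716 - 17880}{12856 - 14509} = \left(-7\right) 80 - \frac{24716 - 17880}{12856 - 14509} = -560 - \frac{6836}{-1653} = -560 - 6836 \left(- \frac{1}{1653}\right) = -560 - - \frac{6836}{1653} = -560 + \frac{6836}{1653} = - \frac{918844}{1653}$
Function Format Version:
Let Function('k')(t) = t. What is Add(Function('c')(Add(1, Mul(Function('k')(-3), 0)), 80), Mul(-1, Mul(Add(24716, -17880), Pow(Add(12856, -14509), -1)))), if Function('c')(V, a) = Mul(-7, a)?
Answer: Rational(-918844, 1653) ≈ -555.86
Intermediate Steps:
Add(Function('c')(Add(1, Mul(Function('k')(-3), 0)), 80), Mul(-1, Mul(Add(24716, -17880), Pow(Add(12856, -14509), -1)))) = Add(Mul(-7, 80), Mul(-1, Mul(Add(24716, -17880), Pow(Add(12856, -14509), -1)))) = Add(-560, Mul(-1, Mul(6836, Pow(-1653, -1)))) = Add(-560, Mul(-1, Mul(6836, Rational(-1, 1653)))) = Add(-560, Mul(-1, Rational(-6836, 1653))) = Add(-560, Rational(6836, 1653)) = Rational(-918844, 1653)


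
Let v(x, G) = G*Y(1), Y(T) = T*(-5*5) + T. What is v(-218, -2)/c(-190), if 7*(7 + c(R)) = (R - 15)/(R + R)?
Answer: -25536/3683 ≈ -6.9335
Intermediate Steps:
Y(T) = -24*T (Y(T) = T*(-25) + T = -25*T + T = -24*T)
c(R) = -7 + (-15 + R)/(14*R) (c(R) = -7 + ((R - 15)/(R + R))/7 = -7 + ((-15 + R)/((2*R)))/7 = -7 + ((-15 + R)*(1/(2*R)))/7 = -7 + ((-15 + R)/(2*R))/7 = -7 + (-15 + R)/(14*R))
v(x, G) = -24*G (v(x, G) = G*(-24*1) = G*(-24) = -24*G)
v(-218, -2)/c(-190) = (-24*(-2))/(((1/14)*(-15 - 97*(-190))/(-190))) = 48/(((1/14)*(-1/190)*(-15 + 18430))) = 48/(((1/14)*(-1/190)*18415)) = 48/(-3683/532) = 48*(-532/3683) = -25536/3683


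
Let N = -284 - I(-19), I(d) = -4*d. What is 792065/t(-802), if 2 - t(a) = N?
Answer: 792065/362 ≈ 2188.0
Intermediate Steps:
N = -360 (N = -284 - (-4)*(-19) = -284 - 1*76 = -284 - 76 = -360)
t(a) = 362 (t(a) = 2 - 1*(-360) = 2 + 360 = 362)
792065/t(-802) = 792065/362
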